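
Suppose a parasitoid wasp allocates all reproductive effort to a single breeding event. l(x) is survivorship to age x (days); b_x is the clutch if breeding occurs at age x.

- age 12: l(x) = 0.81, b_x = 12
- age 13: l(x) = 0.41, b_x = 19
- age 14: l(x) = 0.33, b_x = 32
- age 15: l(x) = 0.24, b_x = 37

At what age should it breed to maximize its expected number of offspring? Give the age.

14

Expected offspring if breeding at age x = l(x) × b_x:
  age 12: 0.81 × 12 = 9.720
  age 13: 0.41 × 19 = 7.790
  age 14: 0.33 × 32 = 10.560
  age 15: 0.24 × 37 = 8.880
Maximum at age 14 (10.560).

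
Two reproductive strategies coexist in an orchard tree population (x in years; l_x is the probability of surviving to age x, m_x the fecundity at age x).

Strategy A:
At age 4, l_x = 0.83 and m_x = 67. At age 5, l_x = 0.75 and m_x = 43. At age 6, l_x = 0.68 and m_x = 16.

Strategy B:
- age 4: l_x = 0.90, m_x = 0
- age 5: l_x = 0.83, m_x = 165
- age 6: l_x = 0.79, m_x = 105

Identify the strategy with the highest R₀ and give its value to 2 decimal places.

219.90

Strategy A: R₀ = 0.83×67 + 0.75×43 + 0.68×16 = 98.7400
Strategy B: R₀ = 0.90×0 + 0.83×165 + 0.79×105 = 219.9000
Highest R₀: strategy B with 219.9000.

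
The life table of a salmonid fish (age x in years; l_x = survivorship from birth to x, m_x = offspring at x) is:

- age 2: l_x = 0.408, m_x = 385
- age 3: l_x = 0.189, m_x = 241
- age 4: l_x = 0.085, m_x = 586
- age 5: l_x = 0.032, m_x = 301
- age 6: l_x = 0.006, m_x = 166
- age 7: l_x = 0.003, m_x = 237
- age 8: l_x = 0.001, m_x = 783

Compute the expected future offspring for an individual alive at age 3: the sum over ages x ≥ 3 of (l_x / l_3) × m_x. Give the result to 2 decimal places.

568.68

l_3 = 0.189. Conditional survival from age 3 to x is l_x / l_3.
  x=3: (0.189/0.189) × 241 = 241.0000
  x=4: (0.085/0.189) × 586 = 263.5450
  x=5: (0.032/0.189) × 301 = 50.9630
  x=6: (0.006/0.189) × 166 = 5.2698
  x=7: (0.003/0.189) × 237 = 3.7619
  x=8: (0.001/0.189) × 783 = 4.1429
Sum = 241.0000 + 263.5450 + 50.9630 + 5.2698 + 3.7619 + 4.1429 = 568.6825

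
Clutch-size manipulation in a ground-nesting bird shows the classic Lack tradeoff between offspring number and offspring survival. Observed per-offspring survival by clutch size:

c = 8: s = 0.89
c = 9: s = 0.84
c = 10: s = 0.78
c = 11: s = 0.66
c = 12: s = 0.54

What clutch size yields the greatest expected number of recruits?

Expected recruits = c × s(c):
  c=8: 8 × 0.89 = 7.120
  c=9: 9 × 0.84 = 7.560
  c=10: 10 × 0.78 = 7.800
  c=11: 11 × 0.66 = 7.260
  c=12: 12 × 0.54 = 6.480
Maximum at c = 10 (7.800 recruits).

10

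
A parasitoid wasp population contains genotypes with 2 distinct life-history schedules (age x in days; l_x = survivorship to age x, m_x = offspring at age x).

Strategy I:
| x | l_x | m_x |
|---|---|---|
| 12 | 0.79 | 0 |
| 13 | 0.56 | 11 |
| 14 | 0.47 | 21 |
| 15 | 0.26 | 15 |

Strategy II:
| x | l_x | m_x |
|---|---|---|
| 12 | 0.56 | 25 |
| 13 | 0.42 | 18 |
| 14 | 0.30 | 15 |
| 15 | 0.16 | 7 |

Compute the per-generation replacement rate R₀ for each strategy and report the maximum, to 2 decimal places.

27.18

Strategy I: R₀ = 0.79×0 + 0.56×11 + 0.47×21 + 0.26×15 = 19.9300
Strategy II: R₀ = 0.56×25 + 0.42×18 + 0.30×15 + 0.16×7 = 27.1800
Highest R₀: strategy II with 27.1800.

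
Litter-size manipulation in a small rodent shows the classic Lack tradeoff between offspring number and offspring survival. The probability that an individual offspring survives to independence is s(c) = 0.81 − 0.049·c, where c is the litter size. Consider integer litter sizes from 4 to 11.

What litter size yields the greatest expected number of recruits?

8

Expected recruits = c × s(c):
  c=4: 4 × 0.614 = 2.456
  c=5: 5 × 0.565 = 2.825
  c=6: 6 × 0.516 = 3.096
  c=7: 7 × 0.467 = 3.269
  c=8: 8 × 0.418 = 3.344
  c=9: 9 × 0.369 = 3.321
  c=10: 10 × 0.320 = 3.200
  c=11: 11 × 0.271 = 2.981
Maximum at c = 8 (3.344 recruits).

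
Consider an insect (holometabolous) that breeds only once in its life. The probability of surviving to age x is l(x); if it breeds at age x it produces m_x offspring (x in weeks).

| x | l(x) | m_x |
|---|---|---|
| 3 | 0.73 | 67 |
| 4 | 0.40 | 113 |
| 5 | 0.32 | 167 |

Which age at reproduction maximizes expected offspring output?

Expected offspring if breeding at age x = l(x) × m_x:
  age 3: 0.73 × 67 = 48.910
  age 4: 0.40 × 113 = 45.200
  age 5: 0.32 × 167 = 53.440
Maximum at age 5 (53.440).

5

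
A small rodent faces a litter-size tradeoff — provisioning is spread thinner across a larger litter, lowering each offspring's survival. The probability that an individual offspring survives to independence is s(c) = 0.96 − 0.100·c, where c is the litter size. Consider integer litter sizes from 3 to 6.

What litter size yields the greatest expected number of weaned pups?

5

Expected weaned pups = c × s(c):
  c=3: 3 × 0.660 = 1.980
  c=4: 4 × 0.560 = 2.240
  c=5: 5 × 0.460 = 2.300
  c=6: 6 × 0.360 = 2.160
Maximum at c = 5 (2.300 weaned pups).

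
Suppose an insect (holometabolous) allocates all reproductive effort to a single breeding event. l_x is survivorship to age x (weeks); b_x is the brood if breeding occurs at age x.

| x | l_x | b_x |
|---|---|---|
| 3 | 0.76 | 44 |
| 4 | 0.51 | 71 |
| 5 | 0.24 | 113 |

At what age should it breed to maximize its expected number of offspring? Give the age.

Expected offspring if breeding at age x = l_x × b_x:
  age 3: 0.76 × 44 = 33.440
  age 4: 0.51 × 71 = 36.210
  age 5: 0.24 × 113 = 27.120
Maximum at age 4 (36.210).

4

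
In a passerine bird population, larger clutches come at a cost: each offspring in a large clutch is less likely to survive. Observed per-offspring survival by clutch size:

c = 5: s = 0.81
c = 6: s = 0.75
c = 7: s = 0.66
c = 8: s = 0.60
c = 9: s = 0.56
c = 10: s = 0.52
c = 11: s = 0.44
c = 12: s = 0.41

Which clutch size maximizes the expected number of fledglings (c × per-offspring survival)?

Expected fledglings = c × s(c):
  c=5: 5 × 0.81 = 4.050
  c=6: 6 × 0.75 = 4.500
  c=7: 7 × 0.66 = 4.620
  c=8: 8 × 0.60 = 4.800
  c=9: 9 × 0.56 = 5.040
  c=10: 10 × 0.52 = 5.200
  c=11: 11 × 0.44 = 4.840
  c=12: 12 × 0.41 = 4.920
Maximum at c = 10 (5.200 fledglings).

10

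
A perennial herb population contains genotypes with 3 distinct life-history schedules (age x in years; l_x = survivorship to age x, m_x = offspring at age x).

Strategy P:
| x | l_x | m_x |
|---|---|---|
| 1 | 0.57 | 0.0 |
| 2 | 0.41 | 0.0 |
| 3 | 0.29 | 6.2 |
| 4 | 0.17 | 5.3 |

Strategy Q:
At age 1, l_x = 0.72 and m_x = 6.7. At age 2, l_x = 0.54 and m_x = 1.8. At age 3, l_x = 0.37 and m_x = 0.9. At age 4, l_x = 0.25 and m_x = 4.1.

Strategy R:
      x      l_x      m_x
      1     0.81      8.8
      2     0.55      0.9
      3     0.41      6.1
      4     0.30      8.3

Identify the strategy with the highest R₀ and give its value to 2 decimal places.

12.61

Strategy P: R₀ = 0.57×0.0 + 0.41×0.0 + 0.29×6.2 + 0.17×5.3 = 2.6990
Strategy Q: R₀ = 0.72×6.7 + 0.54×1.8 + 0.37×0.9 + 0.25×4.1 = 7.1540
Strategy R: R₀ = 0.81×8.8 + 0.55×0.9 + 0.41×6.1 + 0.30×8.3 = 12.6140
Highest R₀: strategy R with 12.6140.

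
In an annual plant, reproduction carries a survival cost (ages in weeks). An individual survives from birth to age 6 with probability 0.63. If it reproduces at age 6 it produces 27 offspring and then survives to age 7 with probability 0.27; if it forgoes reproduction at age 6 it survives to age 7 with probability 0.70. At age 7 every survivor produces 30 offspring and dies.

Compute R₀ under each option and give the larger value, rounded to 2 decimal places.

22.11

breed at age 6: R₀ = 0.63 × (27 + 0.27 × 30) = 0.63 × 35.1000 = 22.1130
delay to age 7: R₀ = 0.63 × (0.70 × 30) = 0.63 × 21.0000 = 13.2300
Higher: breed at age 6 (22.1130).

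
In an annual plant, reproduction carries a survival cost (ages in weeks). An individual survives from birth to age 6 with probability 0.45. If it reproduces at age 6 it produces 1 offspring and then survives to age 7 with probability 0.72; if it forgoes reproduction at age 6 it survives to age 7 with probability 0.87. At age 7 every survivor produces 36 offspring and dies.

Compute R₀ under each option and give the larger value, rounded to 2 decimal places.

breed at age 6: R₀ = 0.45 × (1 + 0.72 × 36) = 0.45 × 26.9200 = 12.1140
delay to age 7: R₀ = 0.45 × (0.87 × 36) = 0.45 × 31.3200 = 14.0940
Higher: delay to age 7 (14.0940).

14.09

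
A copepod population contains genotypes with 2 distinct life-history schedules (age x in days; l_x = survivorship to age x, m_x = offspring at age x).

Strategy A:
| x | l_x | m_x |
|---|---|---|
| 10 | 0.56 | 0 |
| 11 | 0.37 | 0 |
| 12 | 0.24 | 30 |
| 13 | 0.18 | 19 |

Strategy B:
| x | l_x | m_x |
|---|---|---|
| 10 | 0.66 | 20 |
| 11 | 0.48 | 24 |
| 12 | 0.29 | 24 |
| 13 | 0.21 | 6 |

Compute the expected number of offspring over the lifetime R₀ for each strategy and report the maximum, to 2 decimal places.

32.94

Strategy A: R₀ = 0.56×0 + 0.37×0 + 0.24×30 + 0.18×19 = 10.6200
Strategy B: R₀ = 0.66×20 + 0.48×24 + 0.29×24 + 0.21×6 = 32.9400
Highest R₀: strategy B with 32.9400.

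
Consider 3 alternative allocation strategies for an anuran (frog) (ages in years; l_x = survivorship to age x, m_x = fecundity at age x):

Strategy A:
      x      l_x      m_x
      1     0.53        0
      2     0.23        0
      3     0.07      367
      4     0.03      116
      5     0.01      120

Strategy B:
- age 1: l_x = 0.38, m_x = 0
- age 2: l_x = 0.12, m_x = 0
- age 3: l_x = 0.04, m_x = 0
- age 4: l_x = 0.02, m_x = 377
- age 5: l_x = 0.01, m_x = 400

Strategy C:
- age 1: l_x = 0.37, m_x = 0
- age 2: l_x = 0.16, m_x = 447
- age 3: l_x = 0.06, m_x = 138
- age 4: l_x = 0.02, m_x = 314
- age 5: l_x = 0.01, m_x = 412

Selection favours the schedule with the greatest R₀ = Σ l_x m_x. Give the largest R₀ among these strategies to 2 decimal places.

90.20

Strategy A: R₀ = 0.53×0 + 0.23×0 + 0.07×367 + 0.03×116 + 0.01×120 = 30.3700
Strategy B: R₀ = 0.38×0 + 0.12×0 + 0.04×0 + 0.02×377 + 0.01×400 = 11.5400
Strategy C: R₀ = 0.37×0 + 0.16×447 + 0.06×138 + 0.02×314 + 0.01×412 = 90.2000
Highest R₀: strategy C with 90.2000.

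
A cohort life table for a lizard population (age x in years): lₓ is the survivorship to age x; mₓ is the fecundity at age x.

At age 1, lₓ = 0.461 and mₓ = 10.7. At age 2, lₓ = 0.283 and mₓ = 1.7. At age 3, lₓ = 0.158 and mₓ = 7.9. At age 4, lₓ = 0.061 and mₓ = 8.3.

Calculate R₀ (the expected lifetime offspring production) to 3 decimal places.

R₀ = Σ lₓ mₓ:
  age 1: 0.461 × 10.7 = 4.9327
  age 2: 0.283 × 1.7 = 0.4811
  age 3: 0.158 × 7.9 = 1.2482
  age 4: 0.061 × 8.3 = 0.5063
R₀ = 4.9327 + 0.4811 + 1.2482 + 0.5063 = 7.1683

7.168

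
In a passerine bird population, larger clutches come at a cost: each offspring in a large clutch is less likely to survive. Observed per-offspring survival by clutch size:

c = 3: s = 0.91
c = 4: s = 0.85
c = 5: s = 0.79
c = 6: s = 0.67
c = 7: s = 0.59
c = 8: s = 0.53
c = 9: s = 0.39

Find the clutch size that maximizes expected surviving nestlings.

8

Expected surviving nestlings = c × s(c):
  c=3: 3 × 0.91 = 2.730
  c=4: 4 × 0.85 = 3.400
  c=5: 5 × 0.79 = 3.950
  c=6: 6 × 0.67 = 4.020
  c=7: 7 × 0.59 = 4.130
  c=8: 8 × 0.53 = 4.240
  c=9: 9 × 0.39 = 3.510
Maximum at c = 8 (4.240 surviving nestlings).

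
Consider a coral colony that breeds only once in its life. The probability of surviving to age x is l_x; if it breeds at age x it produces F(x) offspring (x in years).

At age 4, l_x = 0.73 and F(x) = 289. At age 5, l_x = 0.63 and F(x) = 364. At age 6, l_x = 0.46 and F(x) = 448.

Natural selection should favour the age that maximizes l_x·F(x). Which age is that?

Expected offspring if breeding at age x = l_x × F(x):
  age 4: 0.73 × 289 = 210.970
  age 5: 0.63 × 364 = 229.320
  age 6: 0.46 × 448 = 206.080
Maximum at age 5 (229.320).

5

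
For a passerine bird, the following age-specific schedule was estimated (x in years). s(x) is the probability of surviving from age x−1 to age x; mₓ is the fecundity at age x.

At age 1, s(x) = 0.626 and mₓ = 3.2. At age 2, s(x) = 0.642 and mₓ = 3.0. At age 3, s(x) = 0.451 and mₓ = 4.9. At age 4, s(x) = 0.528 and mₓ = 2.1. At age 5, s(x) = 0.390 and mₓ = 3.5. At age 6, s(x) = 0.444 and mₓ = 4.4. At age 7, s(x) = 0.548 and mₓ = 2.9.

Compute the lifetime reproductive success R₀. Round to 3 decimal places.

4.528

Survivorship from birth: l_x = s_1·s_2·…·s_x.
  l_1 = 0.62600
  l_2 = 0.40189
  l_3 = 0.18125
  l_4 = 0.09570
  l_5 = 0.03732
  l_6 = 0.01657
  l_7 = 0.00908
R₀ = Σ l_x mₓ:
  age 1: 0.62600 × 3.2 = 2.0032
  age 2: 0.40189 × 3.0 = 1.2057
  age 3: 0.18125 × 4.9 = 0.8881
  age 4: 0.09570 × 2.1 = 0.2010
  age 5: 0.03732 × 3.5 = 0.1306
  age 6: 0.01657 × 4.4 = 0.0729
  age 7: 0.00908 × 2.9 = 0.0263
R₀ = 2.0032 + 1.2057 + 0.8881 + 0.2010 + 0.1306 + 0.0729 + 0.0263 = 4.5278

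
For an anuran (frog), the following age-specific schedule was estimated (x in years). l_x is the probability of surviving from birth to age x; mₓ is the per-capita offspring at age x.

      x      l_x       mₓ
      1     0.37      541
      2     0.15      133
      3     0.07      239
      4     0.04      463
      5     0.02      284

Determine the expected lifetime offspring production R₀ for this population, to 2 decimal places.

R₀ = Σ l_x mₓ:
  age 1: 0.37 × 541 = 200.1700
  age 2: 0.15 × 133 = 19.9500
  age 3: 0.07 × 239 = 16.7300
  age 4: 0.04 × 463 = 18.5200
  age 5: 0.02 × 284 = 5.6800
R₀ = 200.1700 + 19.9500 + 16.7300 + 18.5200 + 5.6800 = 261.0500

261.05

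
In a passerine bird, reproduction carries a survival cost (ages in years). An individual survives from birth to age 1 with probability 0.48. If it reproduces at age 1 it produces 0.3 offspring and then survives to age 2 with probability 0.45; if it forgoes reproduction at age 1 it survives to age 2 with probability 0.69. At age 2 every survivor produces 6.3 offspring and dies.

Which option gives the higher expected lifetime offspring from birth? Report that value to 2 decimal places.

2.09

breed at age 1: R₀ = 0.48 × (0.3 + 0.45 × 6.3) = 0.48 × 3.1350 = 1.5048
delay to age 2: R₀ = 0.48 × (0.69 × 6.3) = 0.48 × 4.3470 = 2.0866
Higher: delay to age 2 (2.0866).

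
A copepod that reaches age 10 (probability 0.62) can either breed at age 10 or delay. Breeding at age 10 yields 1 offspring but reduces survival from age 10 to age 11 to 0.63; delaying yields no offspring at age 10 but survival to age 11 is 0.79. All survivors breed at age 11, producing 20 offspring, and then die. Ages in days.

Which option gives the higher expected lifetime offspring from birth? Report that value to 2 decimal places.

breed at age 10: R₀ = 0.62 × (1 + 0.63 × 20) = 0.62 × 13.6000 = 8.4320
delay to age 11: R₀ = 0.62 × (0.79 × 20) = 0.62 × 15.8000 = 9.7960
Higher: delay to age 11 (9.7960).

9.80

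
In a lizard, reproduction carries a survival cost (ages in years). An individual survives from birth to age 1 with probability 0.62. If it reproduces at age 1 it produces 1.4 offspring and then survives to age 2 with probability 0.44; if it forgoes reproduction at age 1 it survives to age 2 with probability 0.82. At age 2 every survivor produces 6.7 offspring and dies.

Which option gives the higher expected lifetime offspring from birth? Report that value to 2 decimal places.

breed at age 1: R₀ = 0.62 × (1.4 + 0.44 × 6.7) = 0.62 × 4.3480 = 2.6958
delay to age 2: R₀ = 0.62 × (0.82 × 6.7) = 0.62 × 5.4940 = 3.4063
Higher: delay to age 2 (3.4063).

3.41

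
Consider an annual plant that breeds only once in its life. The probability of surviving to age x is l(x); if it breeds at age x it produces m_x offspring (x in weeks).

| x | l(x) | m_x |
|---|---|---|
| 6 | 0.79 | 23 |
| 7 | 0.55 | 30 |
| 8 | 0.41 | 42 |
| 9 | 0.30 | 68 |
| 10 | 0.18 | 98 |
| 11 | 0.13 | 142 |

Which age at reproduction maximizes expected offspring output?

9

Expected offspring if breeding at age x = l(x) × m_x:
  age 6: 0.79 × 23 = 18.170
  age 7: 0.55 × 30 = 16.500
  age 8: 0.41 × 42 = 17.220
  age 9: 0.30 × 68 = 20.400
  age 10: 0.18 × 98 = 17.640
  age 11: 0.13 × 142 = 18.460
Maximum at age 9 (20.400).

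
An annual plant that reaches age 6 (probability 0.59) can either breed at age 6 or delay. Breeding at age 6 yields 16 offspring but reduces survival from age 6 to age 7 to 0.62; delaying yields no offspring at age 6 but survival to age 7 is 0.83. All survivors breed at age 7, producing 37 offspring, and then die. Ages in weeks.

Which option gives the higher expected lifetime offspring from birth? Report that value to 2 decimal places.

breed at age 6: R₀ = 0.59 × (16 + 0.62 × 37) = 0.59 × 38.9400 = 22.9746
delay to age 7: R₀ = 0.59 × (0.83 × 37) = 0.59 × 30.7100 = 18.1189
Higher: breed at age 6 (22.9746).

22.97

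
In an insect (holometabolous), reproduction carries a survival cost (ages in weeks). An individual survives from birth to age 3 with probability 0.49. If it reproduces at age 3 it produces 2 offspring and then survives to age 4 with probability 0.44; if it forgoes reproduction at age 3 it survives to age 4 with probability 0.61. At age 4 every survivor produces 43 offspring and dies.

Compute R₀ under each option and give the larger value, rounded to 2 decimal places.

12.85

breed at age 3: R₀ = 0.49 × (2 + 0.44 × 43) = 0.49 × 20.9200 = 10.2508
delay to age 4: R₀ = 0.49 × (0.61 × 43) = 0.49 × 26.2300 = 12.8527
Higher: delay to age 4 (12.8527).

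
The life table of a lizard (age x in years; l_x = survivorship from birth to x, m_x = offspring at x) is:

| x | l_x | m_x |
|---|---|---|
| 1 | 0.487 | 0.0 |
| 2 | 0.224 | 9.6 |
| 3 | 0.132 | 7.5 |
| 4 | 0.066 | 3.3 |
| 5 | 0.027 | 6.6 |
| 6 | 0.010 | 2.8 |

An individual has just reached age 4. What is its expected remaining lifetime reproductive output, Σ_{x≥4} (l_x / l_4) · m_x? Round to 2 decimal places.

6.42

l_4 = 0.066. Conditional survival from age 4 to x is l_x / l_4.
  x=4: (0.066/0.066) × 3.3 = 3.3000
  x=5: (0.027/0.066) × 6.6 = 2.7000
  x=6: (0.010/0.066) × 2.8 = 0.4242
Sum = 3.3000 + 2.7000 + 0.4242 = 6.4242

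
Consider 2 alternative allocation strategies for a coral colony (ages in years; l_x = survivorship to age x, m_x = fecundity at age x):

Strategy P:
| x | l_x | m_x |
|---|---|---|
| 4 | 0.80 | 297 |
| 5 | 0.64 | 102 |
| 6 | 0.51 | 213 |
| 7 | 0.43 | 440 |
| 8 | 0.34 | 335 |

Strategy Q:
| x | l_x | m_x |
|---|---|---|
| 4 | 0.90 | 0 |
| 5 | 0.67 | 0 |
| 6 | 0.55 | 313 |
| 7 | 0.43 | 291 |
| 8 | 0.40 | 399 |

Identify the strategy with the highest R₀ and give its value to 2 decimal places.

714.61

Strategy P: R₀ = 0.80×297 + 0.64×102 + 0.51×213 + 0.43×440 + 0.34×335 = 714.6100
Strategy Q: R₀ = 0.90×0 + 0.67×0 + 0.55×313 + 0.43×291 + 0.40×399 = 456.8800
Highest R₀: strategy P with 714.6100.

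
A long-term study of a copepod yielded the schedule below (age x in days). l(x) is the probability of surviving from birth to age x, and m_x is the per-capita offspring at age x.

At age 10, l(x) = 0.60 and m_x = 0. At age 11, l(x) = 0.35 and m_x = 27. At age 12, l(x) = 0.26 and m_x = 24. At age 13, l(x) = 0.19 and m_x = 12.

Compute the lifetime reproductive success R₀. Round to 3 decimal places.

17.970

R₀ = Σ l(x) m_x:
  age 10: 0.60 × 0 = 0.0000
  age 11: 0.35 × 27 = 9.4500
  age 12: 0.26 × 24 = 6.2400
  age 13: 0.19 × 12 = 2.2800
R₀ = 0.0000 + 9.4500 + 6.2400 + 2.2800 = 17.9700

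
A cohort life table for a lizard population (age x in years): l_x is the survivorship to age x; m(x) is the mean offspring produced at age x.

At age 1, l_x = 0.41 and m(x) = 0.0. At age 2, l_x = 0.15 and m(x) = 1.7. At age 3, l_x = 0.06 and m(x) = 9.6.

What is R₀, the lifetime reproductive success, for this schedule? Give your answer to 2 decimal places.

0.83

R₀ = Σ l_x m(x):
  age 1: 0.41 × 0.0 = 0.0000
  age 2: 0.15 × 1.7 = 0.2550
  age 3: 0.06 × 9.6 = 0.5760
R₀ = 0.0000 + 0.2550 + 0.5760 = 0.8310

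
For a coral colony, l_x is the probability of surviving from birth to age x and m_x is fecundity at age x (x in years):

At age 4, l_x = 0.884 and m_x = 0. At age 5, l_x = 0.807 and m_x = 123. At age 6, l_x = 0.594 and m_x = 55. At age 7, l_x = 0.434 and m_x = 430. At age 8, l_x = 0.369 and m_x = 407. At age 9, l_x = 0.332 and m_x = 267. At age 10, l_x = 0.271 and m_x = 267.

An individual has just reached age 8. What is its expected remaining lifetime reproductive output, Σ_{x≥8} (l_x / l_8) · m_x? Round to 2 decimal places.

l_8 = 0.369. Conditional survival from age 8 to x is l_x / l_8.
  x=8: (0.369/0.369) × 407 = 407.0000
  x=9: (0.332/0.369) × 267 = 240.2276
  x=10: (0.271/0.369) × 267 = 196.0894
Sum = 407.0000 + 240.2276 + 196.0894 = 843.3171

843.32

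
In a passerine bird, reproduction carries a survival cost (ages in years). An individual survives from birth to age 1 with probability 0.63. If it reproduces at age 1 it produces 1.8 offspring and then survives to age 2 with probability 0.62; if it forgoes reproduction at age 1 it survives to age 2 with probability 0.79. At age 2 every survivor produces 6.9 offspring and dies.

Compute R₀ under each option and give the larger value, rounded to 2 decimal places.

breed at age 1: R₀ = 0.63 × (1.8 + 0.62 × 6.9) = 0.63 × 6.0780 = 3.8291
delay to age 2: R₀ = 0.63 × (0.79 × 6.9) = 0.63 × 5.4510 = 3.4341
Higher: breed at age 1 (3.8291).

3.83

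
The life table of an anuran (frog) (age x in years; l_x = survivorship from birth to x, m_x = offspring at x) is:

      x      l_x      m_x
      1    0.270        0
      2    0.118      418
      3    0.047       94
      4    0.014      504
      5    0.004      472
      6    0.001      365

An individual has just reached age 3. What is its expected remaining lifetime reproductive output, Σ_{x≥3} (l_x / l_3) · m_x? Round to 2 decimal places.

l_3 = 0.047. Conditional survival from age 3 to x is l_x / l_3.
  x=3: (0.047/0.047) × 94 = 94.0000
  x=4: (0.014/0.047) × 504 = 150.1277
  x=5: (0.004/0.047) × 472 = 40.1702
  x=6: (0.001/0.047) × 365 = 7.7660
Sum = 94.0000 + 150.1277 + 40.1702 + 7.7660 = 292.0638

292.06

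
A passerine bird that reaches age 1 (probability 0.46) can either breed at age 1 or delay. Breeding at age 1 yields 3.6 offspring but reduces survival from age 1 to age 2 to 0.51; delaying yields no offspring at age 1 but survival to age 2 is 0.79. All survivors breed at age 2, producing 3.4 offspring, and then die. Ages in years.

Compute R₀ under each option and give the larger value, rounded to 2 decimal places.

2.45

breed at age 1: R₀ = 0.46 × (3.6 + 0.51 × 3.4) = 0.46 × 5.3340 = 2.4536
delay to age 2: R₀ = 0.46 × (0.79 × 3.4) = 0.46 × 2.6860 = 1.2356
Higher: breed at age 1 (2.4536).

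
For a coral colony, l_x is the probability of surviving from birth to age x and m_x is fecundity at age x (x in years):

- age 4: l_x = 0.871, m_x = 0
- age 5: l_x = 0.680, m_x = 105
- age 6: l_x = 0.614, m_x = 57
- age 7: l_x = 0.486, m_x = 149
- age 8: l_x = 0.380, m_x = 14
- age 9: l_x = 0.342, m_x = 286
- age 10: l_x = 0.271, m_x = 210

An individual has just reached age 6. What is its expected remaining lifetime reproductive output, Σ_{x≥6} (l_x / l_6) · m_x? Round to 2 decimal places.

435.59

l_6 = 0.614. Conditional survival from age 6 to x is l_x / l_6.
  x=6: (0.614/0.614) × 57 = 57.0000
  x=7: (0.486/0.614) × 149 = 117.9381
  x=8: (0.380/0.614) × 14 = 8.6645
  x=9: (0.342/0.614) × 286 = 159.3029
  x=10: (0.271/0.614) × 210 = 92.6873
Sum = 57.0000 + 117.9381 + 8.6645 + 159.3029 + 92.6873 = 435.5928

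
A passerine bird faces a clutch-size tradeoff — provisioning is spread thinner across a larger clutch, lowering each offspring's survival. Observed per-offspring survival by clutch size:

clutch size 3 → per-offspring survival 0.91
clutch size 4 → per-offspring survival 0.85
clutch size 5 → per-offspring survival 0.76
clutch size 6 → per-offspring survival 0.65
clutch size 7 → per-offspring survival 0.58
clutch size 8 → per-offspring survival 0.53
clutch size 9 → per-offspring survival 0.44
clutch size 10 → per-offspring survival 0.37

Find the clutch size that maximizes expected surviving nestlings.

8

Expected surviving nestlings = c × s(c):
  c=3: 3 × 0.91 = 2.730
  c=4: 4 × 0.85 = 3.400
  c=5: 5 × 0.76 = 3.800
  c=6: 6 × 0.65 = 3.900
  c=7: 7 × 0.58 = 4.060
  c=8: 8 × 0.53 = 4.240
  c=9: 9 × 0.44 = 3.960
  c=10: 10 × 0.37 = 3.700
Maximum at c = 8 (4.240 surviving nestlings).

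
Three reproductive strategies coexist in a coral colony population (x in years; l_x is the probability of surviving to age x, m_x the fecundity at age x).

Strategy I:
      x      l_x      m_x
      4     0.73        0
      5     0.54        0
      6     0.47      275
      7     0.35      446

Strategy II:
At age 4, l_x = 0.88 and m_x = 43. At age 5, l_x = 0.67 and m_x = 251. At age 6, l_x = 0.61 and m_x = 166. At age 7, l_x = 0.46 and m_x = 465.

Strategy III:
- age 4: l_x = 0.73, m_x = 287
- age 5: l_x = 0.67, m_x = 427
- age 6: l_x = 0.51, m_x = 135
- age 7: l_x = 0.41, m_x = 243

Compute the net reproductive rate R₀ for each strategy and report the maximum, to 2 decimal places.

664.08

Strategy I: R₀ = 0.73×0 + 0.54×0 + 0.47×275 + 0.35×446 = 285.3500
Strategy II: R₀ = 0.88×43 + 0.67×251 + 0.61×166 + 0.46×465 = 521.1700
Strategy III: R₀ = 0.73×287 + 0.67×427 + 0.51×135 + 0.41×243 = 664.0800
Highest R₀: strategy III with 664.0800.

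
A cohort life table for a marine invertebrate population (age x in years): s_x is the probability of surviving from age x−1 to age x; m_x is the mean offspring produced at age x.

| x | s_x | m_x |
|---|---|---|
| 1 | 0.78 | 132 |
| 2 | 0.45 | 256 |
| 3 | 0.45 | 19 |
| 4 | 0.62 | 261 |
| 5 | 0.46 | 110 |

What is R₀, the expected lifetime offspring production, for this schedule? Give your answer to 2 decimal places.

226.33

Survivorship from birth: l_x = s_1·s_2·…·s_x.
  l_1 = 0.78000
  l_2 = 0.35100
  l_3 = 0.15795
  l_4 = 0.09793
  l_5 = 0.04505
R₀ = Σ l_x m_x:
  age 1: 0.78000 × 132 = 102.9600
  age 2: 0.35100 × 256 = 89.8560
  age 3: 0.15795 × 19 = 3.0011
  age 4: 0.09793 × 261 = 25.5597
  age 5: 0.04505 × 110 = 4.9555
R₀ = 102.9600 + 89.8560 + 3.0011 + 25.5597 + 4.9555 = 226.3323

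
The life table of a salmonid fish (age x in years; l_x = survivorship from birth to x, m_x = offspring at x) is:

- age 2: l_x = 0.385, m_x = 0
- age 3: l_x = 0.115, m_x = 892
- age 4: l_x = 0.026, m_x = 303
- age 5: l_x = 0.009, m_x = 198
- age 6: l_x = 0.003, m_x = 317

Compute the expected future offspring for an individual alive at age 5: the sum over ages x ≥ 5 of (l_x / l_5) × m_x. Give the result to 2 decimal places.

l_5 = 0.009. Conditional survival from age 5 to x is l_x / l_5.
  x=5: (0.009/0.009) × 198 = 198.0000
  x=6: (0.003/0.009) × 317 = 105.6667
Sum = 198.0000 + 105.6667 = 303.6667

303.67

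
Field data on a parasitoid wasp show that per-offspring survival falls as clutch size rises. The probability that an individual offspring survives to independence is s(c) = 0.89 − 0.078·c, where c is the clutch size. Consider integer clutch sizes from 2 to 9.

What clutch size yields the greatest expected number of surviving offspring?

6

Expected surviving offspring = c × s(c):
  c=2: 2 × 0.734 = 1.468
  c=3: 3 × 0.656 = 1.968
  c=4: 4 × 0.578 = 2.312
  c=5: 5 × 0.500 = 2.500
  c=6: 6 × 0.422 = 2.532
  c=7: 7 × 0.344 = 2.408
  c=8: 8 × 0.266 = 2.128
  c=9: 9 × 0.188 = 1.692
Maximum at c = 6 (2.532 surviving offspring).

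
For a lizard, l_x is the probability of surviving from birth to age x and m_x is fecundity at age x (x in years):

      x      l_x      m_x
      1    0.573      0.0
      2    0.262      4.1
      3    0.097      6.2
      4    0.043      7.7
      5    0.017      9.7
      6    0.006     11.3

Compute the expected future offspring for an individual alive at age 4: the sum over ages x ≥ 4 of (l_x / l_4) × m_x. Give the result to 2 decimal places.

13.11

l_4 = 0.043. Conditional survival from age 4 to x is l_x / l_4.
  x=4: (0.043/0.043) × 7.7 = 7.7000
  x=5: (0.017/0.043) × 9.7 = 3.8349
  x=6: (0.006/0.043) × 11.3 = 1.5767
Sum = 7.7000 + 3.8349 + 1.5767 = 13.1116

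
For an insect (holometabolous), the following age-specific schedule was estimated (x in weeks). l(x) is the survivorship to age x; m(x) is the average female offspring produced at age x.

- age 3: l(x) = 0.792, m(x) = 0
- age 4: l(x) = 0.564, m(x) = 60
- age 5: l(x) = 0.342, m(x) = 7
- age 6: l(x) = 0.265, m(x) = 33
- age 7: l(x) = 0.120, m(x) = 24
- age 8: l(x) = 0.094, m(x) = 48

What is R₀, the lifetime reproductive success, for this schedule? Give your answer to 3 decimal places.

R₀ = Σ l(x) m(x):
  age 3: 0.792 × 0 = 0.0000
  age 4: 0.564 × 60 = 33.8400
  age 5: 0.342 × 7 = 2.3940
  age 6: 0.265 × 33 = 8.7450
  age 7: 0.120 × 24 = 2.8800
  age 8: 0.094 × 48 = 4.5120
R₀ = 0.0000 + 33.8400 + 2.3940 + 8.7450 + 2.8800 + 4.5120 = 52.3710

52.371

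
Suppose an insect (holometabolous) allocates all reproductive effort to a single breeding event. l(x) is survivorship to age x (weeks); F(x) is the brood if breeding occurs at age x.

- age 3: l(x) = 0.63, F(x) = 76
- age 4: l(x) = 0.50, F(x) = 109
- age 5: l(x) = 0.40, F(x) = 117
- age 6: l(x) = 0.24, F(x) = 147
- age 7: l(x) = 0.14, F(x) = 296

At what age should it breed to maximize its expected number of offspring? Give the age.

4

Expected offspring if breeding at age x = l(x) × F(x):
  age 3: 0.63 × 76 = 47.880
  age 4: 0.50 × 109 = 54.500
  age 5: 0.40 × 117 = 46.800
  age 6: 0.24 × 147 = 35.280
  age 7: 0.14 × 296 = 41.440
Maximum at age 4 (54.500).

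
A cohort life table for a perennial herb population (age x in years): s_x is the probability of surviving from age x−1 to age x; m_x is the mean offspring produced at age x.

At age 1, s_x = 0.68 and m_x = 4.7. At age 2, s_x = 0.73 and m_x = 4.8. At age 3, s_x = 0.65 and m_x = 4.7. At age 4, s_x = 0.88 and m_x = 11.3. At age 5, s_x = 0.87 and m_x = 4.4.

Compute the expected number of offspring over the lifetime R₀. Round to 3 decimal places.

11.391

Survivorship from birth: l_x = s_1·s_2·…·s_x.
  l_1 = 0.68000
  l_2 = 0.49640
  l_3 = 0.32266
  l_4 = 0.28394
  l_5 = 0.24703
R₀ = Σ l_x m_x:
  age 1: 0.68000 × 4.7 = 3.1960
  age 2: 0.49640 × 4.8 = 2.3827
  age 3: 0.32266 × 4.7 = 1.5165
  age 4: 0.28394 × 11.3 = 3.2085
  age 5: 0.24703 × 4.4 = 1.0869
R₀ = 3.1960 + 2.3827 + 1.5165 + 3.2085 + 1.0869 = 11.3907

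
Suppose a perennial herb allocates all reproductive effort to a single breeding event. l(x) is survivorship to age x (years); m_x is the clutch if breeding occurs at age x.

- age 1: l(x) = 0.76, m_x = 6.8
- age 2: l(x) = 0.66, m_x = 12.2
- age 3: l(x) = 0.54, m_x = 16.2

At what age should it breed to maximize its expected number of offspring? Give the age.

Expected offspring if breeding at age x = l(x) × m_x:
  age 1: 0.76 × 6.8 = 5.168
  age 2: 0.66 × 12.2 = 8.052
  age 3: 0.54 × 16.2 = 8.748
Maximum at age 3 (8.748).

3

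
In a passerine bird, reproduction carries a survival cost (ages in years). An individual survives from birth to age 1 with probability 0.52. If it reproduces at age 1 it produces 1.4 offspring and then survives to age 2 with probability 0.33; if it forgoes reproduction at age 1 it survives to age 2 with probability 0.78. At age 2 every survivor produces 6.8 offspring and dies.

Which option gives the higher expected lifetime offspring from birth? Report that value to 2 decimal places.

2.76

breed at age 1: R₀ = 0.52 × (1.4 + 0.33 × 6.8) = 0.52 × 3.6440 = 1.8949
delay to age 2: R₀ = 0.52 × (0.78 × 6.8) = 0.52 × 5.3040 = 2.7581
Higher: delay to age 2 (2.7581).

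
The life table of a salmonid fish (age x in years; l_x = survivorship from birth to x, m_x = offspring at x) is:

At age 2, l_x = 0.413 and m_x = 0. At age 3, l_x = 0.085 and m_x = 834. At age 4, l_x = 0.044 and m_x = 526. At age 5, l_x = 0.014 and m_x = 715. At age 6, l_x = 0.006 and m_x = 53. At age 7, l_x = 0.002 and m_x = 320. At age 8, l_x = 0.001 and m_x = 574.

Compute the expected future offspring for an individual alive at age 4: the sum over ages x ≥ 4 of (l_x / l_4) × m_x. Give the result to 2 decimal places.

l_4 = 0.044. Conditional survival from age 4 to x is l_x / l_4.
  x=4: (0.044/0.044) × 526 = 526.0000
  x=5: (0.014/0.044) × 715 = 227.5000
  x=6: (0.006/0.044) × 53 = 7.2273
  x=7: (0.002/0.044) × 320 = 14.5455
  x=8: (0.001/0.044) × 574 = 13.0455
Sum = 526.0000 + 227.5000 + 7.2273 + 14.5455 + 13.0455 = 788.3182

788.32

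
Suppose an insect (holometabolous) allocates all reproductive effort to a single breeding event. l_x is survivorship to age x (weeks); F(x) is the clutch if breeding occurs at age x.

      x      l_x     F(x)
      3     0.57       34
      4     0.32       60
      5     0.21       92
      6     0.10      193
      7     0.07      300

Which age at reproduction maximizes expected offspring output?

7

Expected offspring if breeding at age x = l_x × F(x):
  age 3: 0.57 × 34 = 19.380
  age 4: 0.32 × 60 = 19.200
  age 5: 0.21 × 92 = 19.320
  age 6: 0.10 × 193 = 19.300
  age 7: 0.07 × 300 = 21.000
Maximum at age 7 (21.000).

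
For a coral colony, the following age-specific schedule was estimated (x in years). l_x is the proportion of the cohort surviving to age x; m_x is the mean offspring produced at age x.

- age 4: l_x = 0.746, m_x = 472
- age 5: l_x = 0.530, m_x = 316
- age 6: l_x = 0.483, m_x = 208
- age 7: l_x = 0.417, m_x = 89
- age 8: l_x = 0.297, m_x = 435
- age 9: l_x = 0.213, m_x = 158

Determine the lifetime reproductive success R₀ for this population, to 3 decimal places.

R₀ = Σ l_x m_x:
  age 4: 0.746 × 472 = 352.1120
  age 5: 0.530 × 316 = 167.4800
  age 6: 0.483 × 208 = 100.4640
  age 7: 0.417 × 89 = 37.1130
  age 8: 0.297 × 435 = 129.1950
  age 9: 0.213 × 158 = 33.6540
R₀ = 352.1120 + 167.4800 + 100.4640 + 37.1130 + 129.1950 + 33.6540 = 820.0180

820.018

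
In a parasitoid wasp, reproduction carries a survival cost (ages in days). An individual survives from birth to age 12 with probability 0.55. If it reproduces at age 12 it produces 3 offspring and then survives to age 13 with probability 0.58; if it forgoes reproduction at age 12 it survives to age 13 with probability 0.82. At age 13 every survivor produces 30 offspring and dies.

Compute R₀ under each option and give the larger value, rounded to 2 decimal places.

13.53

breed at age 12: R₀ = 0.55 × (3 + 0.58 × 30) = 0.55 × 20.4000 = 11.2200
delay to age 13: R₀ = 0.55 × (0.82 × 30) = 0.55 × 24.6000 = 13.5300
Higher: delay to age 13 (13.5300).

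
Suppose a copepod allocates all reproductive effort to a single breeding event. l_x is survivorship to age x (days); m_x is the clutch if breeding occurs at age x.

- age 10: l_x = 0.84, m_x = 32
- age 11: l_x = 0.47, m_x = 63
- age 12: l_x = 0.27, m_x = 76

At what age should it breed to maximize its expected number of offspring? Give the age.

11

Expected offspring if breeding at age x = l_x × m_x:
  age 10: 0.84 × 32 = 26.880
  age 11: 0.47 × 63 = 29.610
  age 12: 0.27 × 76 = 20.520
Maximum at age 11 (29.610).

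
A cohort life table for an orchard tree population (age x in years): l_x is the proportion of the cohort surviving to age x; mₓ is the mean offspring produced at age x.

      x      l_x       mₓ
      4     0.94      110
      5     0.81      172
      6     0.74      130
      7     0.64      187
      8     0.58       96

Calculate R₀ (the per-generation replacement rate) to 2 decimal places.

514.28

R₀ = Σ l_x mₓ:
  age 4: 0.94 × 110 = 103.4000
  age 5: 0.81 × 172 = 139.3200
  age 6: 0.74 × 130 = 96.2000
  age 7: 0.64 × 187 = 119.6800
  age 8: 0.58 × 96 = 55.6800
R₀ = 103.4000 + 139.3200 + 96.2000 + 119.6800 + 55.6800 = 514.2800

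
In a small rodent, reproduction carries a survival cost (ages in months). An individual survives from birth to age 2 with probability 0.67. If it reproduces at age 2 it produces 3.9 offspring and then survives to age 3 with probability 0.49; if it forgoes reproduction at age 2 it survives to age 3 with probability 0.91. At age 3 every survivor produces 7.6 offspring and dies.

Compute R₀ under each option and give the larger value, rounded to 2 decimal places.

breed at age 2: R₀ = 0.67 × (3.9 + 0.49 × 7.6) = 0.67 × 7.6240 = 5.1081
delay to age 3: R₀ = 0.67 × (0.91 × 7.6) = 0.67 × 6.9160 = 4.6337
Higher: breed at age 2 (5.1081).

5.11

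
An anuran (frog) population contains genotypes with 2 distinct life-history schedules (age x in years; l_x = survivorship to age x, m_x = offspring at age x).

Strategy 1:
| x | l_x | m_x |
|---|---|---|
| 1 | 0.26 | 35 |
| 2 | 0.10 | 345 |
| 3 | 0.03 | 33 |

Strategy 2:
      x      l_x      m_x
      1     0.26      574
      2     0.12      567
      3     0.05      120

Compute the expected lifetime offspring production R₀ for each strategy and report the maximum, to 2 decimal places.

Strategy 1: R₀ = 0.26×35 + 0.10×345 + 0.03×33 = 44.5900
Strategy 2: R₀ = 0.26×574 + 0.12×567 + 0.05×120 = 223.2800
Highest R₀: strategy 2 with 223.2800.

223.28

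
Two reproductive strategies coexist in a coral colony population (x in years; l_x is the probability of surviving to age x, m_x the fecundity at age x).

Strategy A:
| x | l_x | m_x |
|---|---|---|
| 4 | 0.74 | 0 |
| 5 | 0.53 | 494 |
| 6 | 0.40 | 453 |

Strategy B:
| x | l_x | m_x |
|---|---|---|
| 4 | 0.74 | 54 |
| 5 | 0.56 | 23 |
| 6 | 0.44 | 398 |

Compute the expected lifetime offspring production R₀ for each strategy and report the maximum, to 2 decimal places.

443.02

Strategy A: R₀ = 0.74×0 + 0.53×494 + 0.40×453 = 443.0200
Strategy B: R₀ = 0.74×54 + 0.56×23 + 0.44×398 = 227.9600
Highest R₀: strategy A with 443.0200.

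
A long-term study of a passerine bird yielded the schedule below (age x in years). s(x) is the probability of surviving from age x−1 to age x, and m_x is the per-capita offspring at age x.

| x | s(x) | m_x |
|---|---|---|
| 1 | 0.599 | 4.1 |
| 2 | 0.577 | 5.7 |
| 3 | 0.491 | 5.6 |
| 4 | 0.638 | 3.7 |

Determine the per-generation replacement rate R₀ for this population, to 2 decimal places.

5.78

Survivorship from birth: l_x = s_1·s_2·…·s_x.
  l_1 = 0.59900
  l_2 = 0.34562
  l_3 = 0.16970
  l_4 = 0.10827
R₀ = Σ l_x m_x:
  age 1: 0.59900 × 4.1 = 2.4559
  age 2: 0.34562 × 5.7 = 1.9700
  age 3: 0.16970 × 5.6 = 0.9503
  age 4: 0.10827 × 3.7 = 0.4006
R₀ = 2.4559 + 1.9700 + 0.9503 + 0.4006 = 5.7769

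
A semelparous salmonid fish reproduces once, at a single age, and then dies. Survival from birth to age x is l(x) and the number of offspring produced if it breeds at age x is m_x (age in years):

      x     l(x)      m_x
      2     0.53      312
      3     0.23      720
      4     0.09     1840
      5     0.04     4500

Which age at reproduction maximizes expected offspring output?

Expected offspring if breeding at age x = l(x) × m_x:
  age 2: 0.53 × 312 = 165.360
  age 3: 0.23 × 720 = 165.600
  age 4: 0.09 × 1840 = 165.600
  age 5: 0.04 × 4500 = 180.000
Maximum at age 5 (180.000).

5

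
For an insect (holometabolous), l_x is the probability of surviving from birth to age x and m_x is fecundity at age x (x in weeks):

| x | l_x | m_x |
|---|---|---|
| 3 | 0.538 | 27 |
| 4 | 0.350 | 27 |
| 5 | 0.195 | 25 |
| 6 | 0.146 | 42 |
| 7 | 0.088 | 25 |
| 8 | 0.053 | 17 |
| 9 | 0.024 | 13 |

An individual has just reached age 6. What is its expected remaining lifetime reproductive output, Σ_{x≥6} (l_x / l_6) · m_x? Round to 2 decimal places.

65.38

l_6 = 0.146. Conditional survival from age 6 to x is l_x / l_6.
  x=6: (0.146/0.146) × 42 = 42.0000
  x=7: (0.088/0.146) × 25 = 15.0685
  x=8: (0.053/0.146) × 17 = 6.1712
  x=9: (0.024/0.146) × 13 = 2.1370
Sum = 42.0000 + 15.0685 + 6.1712 + 2.1370 = 65.3767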